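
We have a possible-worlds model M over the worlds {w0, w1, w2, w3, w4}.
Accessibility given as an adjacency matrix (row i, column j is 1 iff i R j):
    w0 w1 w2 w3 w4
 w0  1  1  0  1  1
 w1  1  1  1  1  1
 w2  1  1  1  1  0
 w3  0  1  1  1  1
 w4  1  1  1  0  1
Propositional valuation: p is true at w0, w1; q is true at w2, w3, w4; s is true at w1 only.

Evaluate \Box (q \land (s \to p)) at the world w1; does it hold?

No

At w1: \Box (q \land (s \to p)) requires q \land (s \to p) at every successor {w0, w1, w2, w3, w4}.
  q \land (s \to p) fails at w0, so \Box (q \land (s \to p)) is false at w1.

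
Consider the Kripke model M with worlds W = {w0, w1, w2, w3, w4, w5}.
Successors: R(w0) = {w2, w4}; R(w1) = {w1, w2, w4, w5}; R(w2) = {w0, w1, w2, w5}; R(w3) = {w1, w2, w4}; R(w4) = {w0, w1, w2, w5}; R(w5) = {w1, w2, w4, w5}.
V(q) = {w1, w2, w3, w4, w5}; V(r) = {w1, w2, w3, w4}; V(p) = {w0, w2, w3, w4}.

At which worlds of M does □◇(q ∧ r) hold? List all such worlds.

Let φ = □◇(q ∧ r). Evaluate φ at each world:
  w0 (successors {w2, w4}): φ is true.
  w1 (successors {w1, w2, w4, w5}): φ is true.
  w2 (successors {w0, w1, w2, w5}): φ is true.
  w3 (successors {w1, w2, w4}): φ is true.
  w4 (successors {w0, w1, w2, w5}): φ is true.
  w5 (successors {w1, w2, w4, w5}): φ is true.
For instance, at w2:
  At w2: □◇(q ∧ r) requires ◇(q ∧ r) at every successor {w0, w1, w2, w5}.
    At w0: ◇(q ∧ r) is true.
    At w1: ◇(q ∧ r) is true.
    At w2: ◇(q ∧ r) is true.
    At w5: ◇(q ∧ r) is true.
  So □◇(q ∧ r) is true at w2.
Satisfying worlds: {w0, w1, w2, w3, w4, w5}

w0, w1, w2, w3, w4, w5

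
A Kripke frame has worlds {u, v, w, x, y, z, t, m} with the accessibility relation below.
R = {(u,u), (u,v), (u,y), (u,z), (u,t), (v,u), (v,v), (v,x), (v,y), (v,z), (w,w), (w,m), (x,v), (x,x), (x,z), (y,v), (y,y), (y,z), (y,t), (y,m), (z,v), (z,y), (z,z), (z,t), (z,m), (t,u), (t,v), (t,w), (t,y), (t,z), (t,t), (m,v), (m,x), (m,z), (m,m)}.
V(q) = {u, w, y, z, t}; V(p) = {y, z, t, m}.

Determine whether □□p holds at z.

No

At z: □□p requires □p at every successor {v, y, z, t, m}.
  □p fails at v, so □□p is false at z.
    At v: □p requires p at every successor {u, v, x, y, z}.
      p fails at u, so □p is false at v.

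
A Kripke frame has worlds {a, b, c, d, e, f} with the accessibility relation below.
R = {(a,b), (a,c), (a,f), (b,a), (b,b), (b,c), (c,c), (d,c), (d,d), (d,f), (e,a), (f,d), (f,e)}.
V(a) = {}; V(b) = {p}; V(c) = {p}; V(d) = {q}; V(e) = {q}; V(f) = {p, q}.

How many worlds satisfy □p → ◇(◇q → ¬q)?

Let φ = □p → ◇(◇q → ¬q). Evaluate φ at each world:
  a (successors {b, c, f}): φ is true.
  b (successors {a, b, c}): φ is true.
  c (successors {c}): φ is true.
  d (successors {c, d, f}): φ is true.
  e (successors {a}): φ is true.
  f (successors {d, e}): φ is true.
For instance, at a:
  At a: □p is true, ◇(◇q → ¬q) is true, so □p → ◇(◇q → ¬q) is true.
    At a: □p requires p at every successor {b, c, f}.
      At b: p is true.
      At c: p is true.
      At f: p is true.
    So □p is true at a.
    At a: ◇(◇q → ¬q) requires ◇q → ¬q at some successor in {b, c, f}.
      ◇q → ¬q holds at b, so ◇(◇q → ¬q) is true at a.
Satisfying worlds: {a, b, c, d, e, f}

6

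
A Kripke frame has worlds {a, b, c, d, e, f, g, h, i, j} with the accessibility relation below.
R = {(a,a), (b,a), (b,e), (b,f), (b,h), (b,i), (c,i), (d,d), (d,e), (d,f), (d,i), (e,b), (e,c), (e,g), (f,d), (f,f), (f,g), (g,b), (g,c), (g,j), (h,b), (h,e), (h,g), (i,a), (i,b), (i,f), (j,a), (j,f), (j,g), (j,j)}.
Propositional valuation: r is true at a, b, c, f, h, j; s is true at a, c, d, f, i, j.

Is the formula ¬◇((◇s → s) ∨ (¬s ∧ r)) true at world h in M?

At h: ◇((◇s → s) ∨ (¬s ∧ r)) is true, so ¬◇((◇s → s) ∨ (¬s ∧ r)) is false.
  At h: ◇((◇s → s) ∨ (¬s ∧ r)) requires (◇s → s) ∨ (¬s ∧ r) at some successor in {b, e, g}.
    (◇s → s) ∨ (¬s ∧ r) holds at b, so ◇((◇s → s) ∨ (¬s ∧ r)) is true at h.
      At b: ◇s → s is false, ¬s ∧ r is true, so (◇s → s) ∨ (¬s ∧ r) is true.

No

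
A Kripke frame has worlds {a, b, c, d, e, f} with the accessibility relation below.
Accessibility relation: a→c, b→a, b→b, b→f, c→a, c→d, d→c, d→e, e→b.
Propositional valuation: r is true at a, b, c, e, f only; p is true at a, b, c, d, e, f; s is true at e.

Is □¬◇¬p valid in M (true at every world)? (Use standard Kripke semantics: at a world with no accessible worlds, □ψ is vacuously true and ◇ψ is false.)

Yes

Let φ = □¬◇¬p. Evaluate φ at each world:
  a (successors {c}): φ is true.
  b (successors {a, b, f}): φ is true.
  c (successors {a, d}): φ is true.
  d (successors {c, e}): φ is true.
  e (successors {b}): φ is true.
  f (successors ∅): φ is true.
For instance, at c:
  At c: □¬◇¬p requires ¬◇¬p at every successor {a, d}.
      At a: ◇¬p is false, so ¬◇¬p is true.
      At d: ◇¬p is false, so ¬◇¬p is true.
  So □¬◇¬p is true at c.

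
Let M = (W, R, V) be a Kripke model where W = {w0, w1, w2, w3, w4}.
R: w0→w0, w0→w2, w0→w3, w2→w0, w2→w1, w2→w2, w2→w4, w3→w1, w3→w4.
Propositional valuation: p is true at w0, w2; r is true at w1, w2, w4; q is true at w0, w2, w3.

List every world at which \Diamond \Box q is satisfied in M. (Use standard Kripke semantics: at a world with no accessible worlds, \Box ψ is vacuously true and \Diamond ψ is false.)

w0, w2, w3

Recall that \Box ψ holds at a world iff ψ holds at every accessible world, and \Diamond ψ holds iff ψ holds at some accessible world.
Let φ = \Diamond \Box q. Evaluate φ at each world:
  w0 (successors {w0, w2, w3}): φ is true.
  w1 (successors ∅): φ is false.
  w2 (successors {w0, w1, w2, w4}): φ is true.
  w3 (successors {w1, w4}): φ is true.
  w4 (successors ∅): φ is false.
For instance, at w3:
  At w3: \Diamond \Box q requires \Box q at some successor in {w1, w4}.
    \Box q holds at w1, so \Diamond \Box q is true at w3.
      At w1: no accessible worlds, so \Box q holds vacuously.
Satisfying worlds: {w0, w2, w3}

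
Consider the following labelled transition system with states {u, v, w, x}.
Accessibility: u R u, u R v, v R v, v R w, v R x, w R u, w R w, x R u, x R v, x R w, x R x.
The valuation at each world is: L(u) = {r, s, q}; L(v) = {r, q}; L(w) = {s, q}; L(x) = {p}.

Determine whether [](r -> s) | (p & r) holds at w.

Yes

At w: [](r -> s) is true, p & r is false, so [](r -> s) | (p & r) is true.
  At w: [](r -> s) requires r -> s at every successor {u, w}.
    At u: r -> s is true.
    At w: r -> s is true.
  So [](r -> s) is true at w.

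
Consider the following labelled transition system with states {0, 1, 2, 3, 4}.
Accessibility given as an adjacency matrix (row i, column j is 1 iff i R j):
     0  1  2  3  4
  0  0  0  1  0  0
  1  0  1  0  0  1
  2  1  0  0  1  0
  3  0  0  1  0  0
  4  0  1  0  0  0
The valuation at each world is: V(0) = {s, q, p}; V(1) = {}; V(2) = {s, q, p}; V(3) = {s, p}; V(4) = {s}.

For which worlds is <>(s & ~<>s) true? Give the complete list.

1

Let φ = <>(s & ~<>s). Evaluate φ at each world:
  0 (successors {2}): φ is false.
  1 (successors {1, 4}): φ is true.
  2 (successors {0, 3}): φ is false.
  3 (successors {2}): φ is false.
  4 (successors {1}): φ is false.
For instance, at 2:
  At 2: <>(s & ~<>s) requires s & ~<>s at some successor in {0, 3}.
    At 0: s & ~<>s is false.
    At 3: s & ~<>s is false.
  So <>(s & ~<>s) is false at 2.
Satisfying worlds: {1}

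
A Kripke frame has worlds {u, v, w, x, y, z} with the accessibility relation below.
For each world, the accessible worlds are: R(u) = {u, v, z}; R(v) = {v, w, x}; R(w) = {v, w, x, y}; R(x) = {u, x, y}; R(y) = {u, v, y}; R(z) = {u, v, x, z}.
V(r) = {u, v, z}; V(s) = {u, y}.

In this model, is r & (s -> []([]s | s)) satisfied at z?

Yes

At z: r is true, s -> []([]s | s) is true, so r & (s -> []([]s | s)) is true.
  At z: s is false, []([]s | s) is false, so s -> []([]s | s) is true.
    At z: []([]s | s) requires []s | s at every successor {u, v, x, z}.
      []s | s fails at v, so []([]s | s) is false at z.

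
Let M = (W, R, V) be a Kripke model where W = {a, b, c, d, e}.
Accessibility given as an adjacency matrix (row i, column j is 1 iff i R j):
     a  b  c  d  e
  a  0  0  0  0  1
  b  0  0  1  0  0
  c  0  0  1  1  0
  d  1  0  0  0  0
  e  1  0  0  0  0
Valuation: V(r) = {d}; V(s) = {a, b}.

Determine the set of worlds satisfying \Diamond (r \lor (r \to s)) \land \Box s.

d, e

Let φ = \Diamond (r \lor (r \to s)) \land \Box s. Evaluate φ at each world:
  a (successors {e}): φ is false.
  b (successors {c}): φ is false.
  c (successors {c, d}): φ is false.
  d (successors {a}): φ is true.
  e (successors {a}): φ is true.
For instance, at e:
  At e: \Diamond (r \lor (r \to s)) is true, \Box s is true, so \Diamond (r \lor (r \to s)) \land \Box s is true.
    At e: \Diamond (r \lor (r \to s)) requires r \lor (r \to s) at some successor in {a}.
      r \lor (r \to s) holds at a, so \Diamond (r \lor (r \to s)) is true at e.
    At e: \Box s requires s at every successor {a}.
      At a: s is true.
    So \Box s is true at e.
Satisfying worlds: {d, e}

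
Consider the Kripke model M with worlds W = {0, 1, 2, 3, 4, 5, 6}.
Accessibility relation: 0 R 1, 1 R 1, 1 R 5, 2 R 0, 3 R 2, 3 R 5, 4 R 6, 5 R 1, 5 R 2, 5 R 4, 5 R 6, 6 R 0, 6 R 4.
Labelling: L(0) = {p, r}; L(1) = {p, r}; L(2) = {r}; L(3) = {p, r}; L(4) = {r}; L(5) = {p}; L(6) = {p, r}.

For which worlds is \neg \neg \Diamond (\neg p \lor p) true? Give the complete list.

0, 1, 2, 3, 4, 5, 6

Let φ = \neg \neg \Diamond (\neg p \lor p). Evaluate φ at each world:
  0 (successors {1}): φ is true.
  1 (successors {1, 5}): φ is true.
  2 (successors {0}): φ is true.
  3 (successors {2, 5}): φ is true.
  4 (successors {6}): φ is true.
  5 (successors {1, 2, 4, 6}): φ is true.
  6 (successors {0, 4}): φ is true.
For instance, at 3:
  At 3: \neg \Diamond (\neg p \lor p) is false, so \neg \neg \Diamond (\neg p \lor p) is true.
    At 3: \Diamond (\neg p \lor p) is true, so \neg \Diamond (\neg p \lor p) is false.
      At 3: \Diamond (\neg p \lor p) requires \neg p \lor p at some successor in {2, 5}.
        \neg p \lor p holds at 2, so \Diamond (\neg p \lor p) is true at 3.
Satisfying worlds: {0, 1, 2, 3, 4, 5, 6}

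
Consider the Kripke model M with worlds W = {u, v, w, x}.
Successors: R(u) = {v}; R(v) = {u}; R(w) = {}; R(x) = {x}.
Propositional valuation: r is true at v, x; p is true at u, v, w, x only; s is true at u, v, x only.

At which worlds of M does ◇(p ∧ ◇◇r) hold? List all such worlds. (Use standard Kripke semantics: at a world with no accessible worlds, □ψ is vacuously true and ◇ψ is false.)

Let φ = ◇(p ∧ ◇◇r). Evaluate φ at each world:
  u (successors {v}): φ is true.
  v (successors {u}): φ is false.
  w (successors ∅): φ is false.
  x (successors {x}): φ is true.
For instance, at x:
  At x: ◇(p ∧ ◇◇r) requires p ∧ ◇◇r at some successor in {x}.
    p ∧ ◇◇r holds at x, so ◇(p ∧ ◇◇r) is true at x.
      At x: p is true, ◇◇r is true, so p ∧ ◇◇r is true.
Satisfying worlds: {u, x}

u, x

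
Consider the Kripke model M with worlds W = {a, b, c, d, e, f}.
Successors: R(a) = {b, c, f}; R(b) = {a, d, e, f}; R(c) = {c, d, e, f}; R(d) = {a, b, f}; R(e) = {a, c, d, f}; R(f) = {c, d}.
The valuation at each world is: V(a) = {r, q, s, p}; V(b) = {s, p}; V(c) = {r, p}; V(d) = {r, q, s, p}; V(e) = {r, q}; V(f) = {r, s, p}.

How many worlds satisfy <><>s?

Let φ = <><>s. Evaluate φ at each world:
  a (successors {b, c, f}): φ is true.
  b (successors {a, d, e, f}): φ is true.
  c (successors {c, d, e, f}): φ is true.
  d (successors {a, b, f}): φ is true.
  e (successors {a, c, d, f}): φ is true.
  f (successors {c, d}): φ is true.
For instance, at e:
  At e: <><>s requires <>s at some successor in {a, c, d, f}.
    <>s holds at a, so <><>s is true at e.
      At a: <>s requires s at some successor in {b, c, f}.
        s holds at b, so <>s is true at a.
Satisfying worlds: {a, b, c, d, e, f}

6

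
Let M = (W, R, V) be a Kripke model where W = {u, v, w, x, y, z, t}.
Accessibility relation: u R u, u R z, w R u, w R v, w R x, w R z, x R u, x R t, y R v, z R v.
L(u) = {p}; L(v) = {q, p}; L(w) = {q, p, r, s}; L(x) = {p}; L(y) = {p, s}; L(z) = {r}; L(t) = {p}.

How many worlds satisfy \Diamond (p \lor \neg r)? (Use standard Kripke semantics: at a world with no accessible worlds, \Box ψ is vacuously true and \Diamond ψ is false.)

5

Let φ = \Diamond (p \lor \neg r). Evaluate φ at each world:
  u (successors {u, z}): φ is true.
  v (successors ∅): φ is false.
  w (successors {u, v, x, z}): φ is true.
  x (successors {u, t}): φ is true.
  y (successors {v}): φ is true.
  z (successors {v}): φ is true.
  t (successors ∅): φ is false.
For instance, at y:
  At y: \Diamond (p \lor \neg r) requires p \lor \neg r at some successor in {v}.
    p \lor \neg r holds at v, so \Diamond (p \lor \neg r) is true at y.
Satisfying worlds: {u, w, x, y, z}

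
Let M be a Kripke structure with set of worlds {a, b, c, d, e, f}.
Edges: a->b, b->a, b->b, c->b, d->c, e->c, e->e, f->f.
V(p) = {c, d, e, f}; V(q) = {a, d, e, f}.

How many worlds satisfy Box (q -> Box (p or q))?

Let φ = Box (q -> Box (p or q)). Evaluate φ at each world:
  a (successors {b}): φ is true.
  b (successors {a, b}): φ is false.
  c (successors {b}): φ is true.
  d (successors {c}): φ is true.
  e (successors {c, e}): φ is true.
  f (successors {f}): φ is true.
For instance, at c:
  At c: Box (q -> Box (p or q)) requires q -> Box (p or q) at every successor {b}.
      At b: q is false, Box (p or q) is false, so q -> Box (p or q) is true.
  So Box (q -> Box (p or q)) is true at c.
Satisfying worlds: {a, c, d, e, f}

5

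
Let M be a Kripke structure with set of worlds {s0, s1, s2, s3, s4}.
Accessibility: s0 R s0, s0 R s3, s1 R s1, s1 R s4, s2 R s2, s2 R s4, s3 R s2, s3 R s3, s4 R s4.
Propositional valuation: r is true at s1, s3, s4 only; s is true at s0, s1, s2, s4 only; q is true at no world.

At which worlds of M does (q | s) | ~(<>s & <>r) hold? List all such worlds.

Recall that <>ψ holds at a world iff ψ holds at some accessible world.
Let φ = (q | s) | ~(<>s & <>r). Evaluate φ at each world:
  s0 (successors {s0, s3}): φ is true.
  s1 (successors {s1, s4}): φ is true.
  s2 (successors {s2, s4}): φ is true.
  s3 (successors {s2, s3}): φ is false.
  s4 (successors {s4}): φ is true.
For instance, at s0:
  At s0: q | s is true, ~(<>s & <>r) is false, so (q | s) | ~(<>s & <>r) is true.
    At s0: <>s & <>r is true, so ~(<>s & <>r) is false.
      At s0: <>s is true, <>r is true, so <>s & <>r is true.
Satisfying worlds: {s0, s1, s2, s4}

s0, s1, s2, s4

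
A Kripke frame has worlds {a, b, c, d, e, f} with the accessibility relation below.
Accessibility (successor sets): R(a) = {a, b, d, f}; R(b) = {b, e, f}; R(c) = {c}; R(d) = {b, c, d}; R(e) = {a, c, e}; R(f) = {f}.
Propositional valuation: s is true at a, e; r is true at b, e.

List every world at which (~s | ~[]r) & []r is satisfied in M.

none

Let φ = (~s | ~[]r) & []r. Evaluate φ at each world:
  a (successors {a, b, d, f}): φ is false.
  b (successors {b, e, f}): φ is false.
  c (successors {c}): φ is false.
  d (successors {b, c, d}): φ is false.
  e (successors {a, c, e}): φ is false.
  f (successors {f}): φ is false.
For instance, at b:
  At b: ~s | ~[]r is true, []r is false, so (~s | ~[]r) & []r is false.
    At b: ~s is true, ~[]r is true, so ~s | ~[]r is true.
      At b: []r is false, so ~[]r is true.
    At b: []r requires r at every successor {b, e, f}.
      r fails at f, so []r is false at b.
Satisfying worlds: none.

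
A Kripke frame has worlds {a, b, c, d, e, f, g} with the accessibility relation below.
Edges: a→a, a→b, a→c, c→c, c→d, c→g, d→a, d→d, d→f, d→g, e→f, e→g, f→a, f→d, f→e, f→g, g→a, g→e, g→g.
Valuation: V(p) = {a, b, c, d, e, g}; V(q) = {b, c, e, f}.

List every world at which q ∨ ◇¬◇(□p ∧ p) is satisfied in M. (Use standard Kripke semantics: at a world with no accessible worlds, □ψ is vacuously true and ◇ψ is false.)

a, b, c, e, f

Let φ = q ∨ ◇¬◇(□p ∧ p). Evaluate φ at each world:
  a (successors {a, b, c}): φ is true.
  b (successors ∅): φ is true.
  c (successors {c, d, g}): φ is true.
  d (successors {a, d, f, g}): φ is false.
  e (successors {f, g}): φ is true.
  f (successors {a, d, e, g}): φ is true.
  g (successors {a, e, g}): φ is false.
For instance, at f:
  At f: q is true, ◇¬◇(□p ∧ p) is false, so q ∨ ◇¬◇(□p ∧ p) is true.
    At f: ◇¬◇(□p ∧ p) requires ¬◇(□p ∧ p) at some successor in {a, d, e, g}.
      At a: ¬◇(□p ∧ p) is false.
      At d: ¬◇(□p ∧ p) is false.
      At e: ¬◇(□p ∧ p) is false.
      At g: ¬◇(□p ∧ p) is false.
    So ◇¬◇(□p ∧ p) is false at f.
Satisfying worlds: {a, b, c, e, f}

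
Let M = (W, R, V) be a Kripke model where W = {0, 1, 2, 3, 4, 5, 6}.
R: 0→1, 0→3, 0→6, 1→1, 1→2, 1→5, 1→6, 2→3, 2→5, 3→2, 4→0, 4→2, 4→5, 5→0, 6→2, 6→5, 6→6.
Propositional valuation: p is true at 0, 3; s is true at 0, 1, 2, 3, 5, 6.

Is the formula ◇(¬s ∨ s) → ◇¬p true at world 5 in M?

No

At 5: ◇(¬s ∨ s) is true, ◇¬p is false, so ◇(¬s ∨ s) → ◇¬p is false.
  At 5: ◇(¬s ∨ s) requires ¬s ∨ s at some successor in {0}.
    ¬s ∨ s holds at 0, so ◇(¬s ∨ s) is true at 5.
  At 5: ◇¬p requires ¬p at some successor in {0}.
    At 0: ¬p is false.
  So ◇¬p is false at 5.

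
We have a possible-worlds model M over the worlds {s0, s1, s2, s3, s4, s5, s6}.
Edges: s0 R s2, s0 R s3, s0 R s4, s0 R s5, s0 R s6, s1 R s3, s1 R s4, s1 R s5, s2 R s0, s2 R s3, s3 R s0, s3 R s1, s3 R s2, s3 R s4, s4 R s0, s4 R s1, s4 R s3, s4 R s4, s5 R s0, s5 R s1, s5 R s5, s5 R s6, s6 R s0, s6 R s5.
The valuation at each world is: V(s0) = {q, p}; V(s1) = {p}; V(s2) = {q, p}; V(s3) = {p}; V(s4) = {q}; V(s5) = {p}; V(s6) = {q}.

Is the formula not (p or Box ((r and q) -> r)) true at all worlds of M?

No

Let φ = not (p or Box ((r and q) -> r)). Evaluate φ at each world:
  s0 (successors {s2, s3, s4, s5, s6}): φ is false.
  s1 (successors {s3, s4, s5}): φ is false.
  s2 (successors {s0, s3}): φ is false.
  s3 (successors {s0, s1, s2, s4}): φ is false.
  s4 (successors {s0, s1, s3, s4}): φ is false.
  s5 (successors {s0, s1, s5, s6}): φ is false.
  s6 (successors {s0, s5}): φ is false.
Detail at s0 (counterexample):
  At s0: p or Box ((r and q) -> r) is true, so not (p or Box ((r and q) -> r)) is false.
    At s0: p is true, Box ((r and q) -> r) is true, so p or Box ((r and q) -> r) is true.
      At s0: Box ((r and q) -> r) requires (r and q) -> r at every successor {s2, s3, s4, s5, s6}.
        At s2: (r and q) -> r is true.
        At s3: (r and q) -> r is true.
        At s4: (r and q) -> r is true.
        At s5: (r and q) -> r is true.
        At s6: (r and q) -> r is true.
      So Box ((r and q) -> r) is true at s0.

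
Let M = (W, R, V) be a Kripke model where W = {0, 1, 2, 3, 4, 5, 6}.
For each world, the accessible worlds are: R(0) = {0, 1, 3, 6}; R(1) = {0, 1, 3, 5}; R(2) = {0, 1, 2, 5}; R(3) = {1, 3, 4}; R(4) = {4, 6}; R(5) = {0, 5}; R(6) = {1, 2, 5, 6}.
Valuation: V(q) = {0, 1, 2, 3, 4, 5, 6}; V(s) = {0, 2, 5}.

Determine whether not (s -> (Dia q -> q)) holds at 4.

At 4: s -> (Dia q -> q) is true, so not (s -> (Dia q -> q)) is false.
  At 4: s is false, Dia q -> q is true, so s -> (Dia q -> q) is true.
    At 4: Dia q is true, q is true, so Dia q -> q is true.
      At 4: Dia q requires q at some successor in {4, 6}.
        q holds at 4, so Dia q is true at 4.

No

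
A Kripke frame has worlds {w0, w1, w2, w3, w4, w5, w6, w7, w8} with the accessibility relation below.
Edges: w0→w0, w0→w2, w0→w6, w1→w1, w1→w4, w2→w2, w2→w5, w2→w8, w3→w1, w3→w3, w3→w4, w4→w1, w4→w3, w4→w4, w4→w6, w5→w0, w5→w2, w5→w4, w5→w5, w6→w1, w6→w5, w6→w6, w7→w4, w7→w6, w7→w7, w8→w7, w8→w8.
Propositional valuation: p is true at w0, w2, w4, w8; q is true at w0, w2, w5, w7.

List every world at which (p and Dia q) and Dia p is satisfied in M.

w0, w2, w8

Let φ = (p and Dia q) and Dia p. Evaluate φ at each world:
  w0 (successors {w0, w2, w6}): φ is true.
  w1 (successors {w1, w4}): φ is false.
  w2 (successors {w2, w5, w8}): φ is true.
  w3 (successors {w1, w3, w4}): φ is false.
  w4 (successors {w1, w3, w4, w6}): φ is false.
  w5 (successors {w0, w2, w4, w5}): φ is false.
  w6 (successors {w1, w5, w6}): φ is false.
  w7 (successors {w4, w6, w7}): φ is false.
  w8 (successors {w7, w8}): φ is true.
For instance, at w2:
  At w2: p and Dia q is true, Dia p is true, so (p and Dia q) and Dia p is true.
    At w2: p is true, Dia q is true, so p and Dia q is true.
      At w2: Dia q requires q at some successor in {w2, w5, w8}.
        q holds at w2, so Dia q is true at w2.
    At w2: Dia p requires p at some successor in {w2, w5, w8}.
      p holds at w2, so Dia p is true at w2.
Satisfying worlds: {w0, w2, w8}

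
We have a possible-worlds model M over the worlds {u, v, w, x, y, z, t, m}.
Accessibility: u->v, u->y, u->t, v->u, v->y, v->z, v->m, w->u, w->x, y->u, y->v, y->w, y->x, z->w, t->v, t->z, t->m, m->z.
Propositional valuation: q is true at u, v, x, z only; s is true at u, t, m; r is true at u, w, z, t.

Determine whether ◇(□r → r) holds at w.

Yes

Recall that □ψ holds at a world iff ψ holds at every accessible world, and ◇ψ holds iff ψ holds at some accessible world.
At w: ◇(□r → r) requires □r → r at some successor in {u, x}.
  □r → r holds at u, so ◇(□r → r) is true at w.
    At u: □r is false, r is true, so □r → r is true.
      At u: □r requires r at every successor {v, y, t}.
        r fails at v, so □r is false at u.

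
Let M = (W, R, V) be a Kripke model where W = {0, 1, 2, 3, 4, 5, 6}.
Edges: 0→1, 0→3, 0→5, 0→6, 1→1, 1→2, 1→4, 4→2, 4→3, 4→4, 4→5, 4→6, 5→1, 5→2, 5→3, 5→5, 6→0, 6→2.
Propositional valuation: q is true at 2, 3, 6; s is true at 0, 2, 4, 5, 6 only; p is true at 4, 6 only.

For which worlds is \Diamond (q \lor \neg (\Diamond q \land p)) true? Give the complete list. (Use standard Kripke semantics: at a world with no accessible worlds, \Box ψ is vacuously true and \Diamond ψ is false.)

0, 1, 4, 5, 6

Let φ = \Diamond (q \lor \neg (\Diamond q \land p)). Evaluate φ at each world:
  0 (successors {1, 3, 5, 6}): φ is true.
  1 (successors {1, 2, 4}): φ is true.
  2 (successors ∅): φ is false.
  3 (successors ∅): φ is false.
  4 (successors {2, 3, 4, 5, 6}): φ is true.
  5 (successors {1, 2, 3, 5}): φ is true.
  6 (successors {0, 2}): φ is true.
For instance, at 0:
  At 0: \Diamond (q \lor \neg (\Diamond q \land p)) requires q \lor \neg (\Diamond q \land p) at some successor in {1, 3, 5, 6}.
    q \lor \neg (\Diamond q \land p) holds at 1, so \Diamond (q \lor \neg (\Diamond q \land p)) is true at 0.
      At 1: q is false, \neg (\Diamond q \land p) is true, so q \lor \neg (\Diamond q \land p) is true.
Satisfying worlds: {0, 1, 4, 5, 6}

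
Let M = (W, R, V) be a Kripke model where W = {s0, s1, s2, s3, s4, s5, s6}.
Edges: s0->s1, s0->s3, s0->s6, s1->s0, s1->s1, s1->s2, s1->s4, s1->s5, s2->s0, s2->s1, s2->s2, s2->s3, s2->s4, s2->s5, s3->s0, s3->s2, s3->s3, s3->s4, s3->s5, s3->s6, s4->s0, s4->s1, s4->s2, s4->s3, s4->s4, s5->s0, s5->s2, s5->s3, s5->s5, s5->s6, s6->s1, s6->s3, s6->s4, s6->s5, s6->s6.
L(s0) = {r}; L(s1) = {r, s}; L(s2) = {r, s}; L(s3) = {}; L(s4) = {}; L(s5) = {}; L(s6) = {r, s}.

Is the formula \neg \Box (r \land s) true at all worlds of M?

Yes

Let φ = \neg \Box (r \land s). Evaluate φ at each world:
  s0 (successors {s1, s3, s6}): φ is true.
  s1 (successors {s0, s1, s2, s4, s5}): φ is true.
  s2 (successors {s0, s1, s2, s3, s4, s5}): φ is true.
  s3 (successors {s0, s2, s3, s4, s5, s6}): φ is true.
  s4 (successors {s0, s1, s2, s3, s4}): φ is true.
  s5 (successors {s0, s2, s3, s5, s6}): φ is true.
  s6 (successors {s1, s3, s4, s5, s6}): φ is true.
For instance, at s4:
  At s4: \Box (r \land s) is false, so \neg \Box (r \land s) is true.
    At s4: \Box (r \land s) requires r \land s at every successor {s0, s1, s2, s3, s4}.
      r \land s fails at s0, so \Box (r \land s) is false at s4.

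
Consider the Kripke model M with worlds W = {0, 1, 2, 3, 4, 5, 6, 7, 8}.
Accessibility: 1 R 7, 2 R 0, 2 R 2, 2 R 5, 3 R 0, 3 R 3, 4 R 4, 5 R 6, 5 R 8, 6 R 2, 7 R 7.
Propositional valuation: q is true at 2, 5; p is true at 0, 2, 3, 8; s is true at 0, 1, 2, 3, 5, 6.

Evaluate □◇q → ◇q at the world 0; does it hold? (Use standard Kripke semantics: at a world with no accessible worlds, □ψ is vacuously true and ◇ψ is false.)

At 0: □◇q is true, ◇q is false, so □◇q → ◇q is false.
  At 0: no accessible worlds, so □◇q holds vacuously.
  At 0: no accessible worlds, so ◇q is false.

No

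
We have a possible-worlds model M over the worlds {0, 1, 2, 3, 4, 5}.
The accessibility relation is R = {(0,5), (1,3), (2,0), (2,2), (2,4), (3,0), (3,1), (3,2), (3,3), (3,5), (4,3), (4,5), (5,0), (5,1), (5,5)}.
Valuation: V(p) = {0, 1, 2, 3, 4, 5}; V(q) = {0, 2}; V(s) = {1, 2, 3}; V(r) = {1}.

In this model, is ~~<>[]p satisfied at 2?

Yes

Recall that []ψ holds at a world iff ψ holds at every accessible world, and <>ψ holds iff ψ holds at some accessible world.
At 2: ~<>[]p is false, so ~~<>[]p is true.
  At 2: <>[]p is true, so ~<>[]p is false.
    At 2: <>[]p requires []p at some successor in {0, 2, 4}.
      []p holds at 0, so <>[]p is true at 2.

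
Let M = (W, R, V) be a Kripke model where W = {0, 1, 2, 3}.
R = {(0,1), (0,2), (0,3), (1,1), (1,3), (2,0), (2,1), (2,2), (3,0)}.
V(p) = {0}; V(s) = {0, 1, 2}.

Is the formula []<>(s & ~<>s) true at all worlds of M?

No

Let φ = []<>(s & ~<>s). Evaluate φ at each world:
  0 (successors {1, 2, 3}): φ is false.
  1 (successors {1, 3}): φ is false.
  2 (successors {0, 1, 2}): φ is false.
  3 (successors {0}): φ is false.
Detail at 0 (counterexample):
  At 0: []<>(s & ~<>s) requires <>(s & ~<>s) at every successor {1, 2, 3}.
    <>(s & ~<>s) fails at 1, so []<>(s & ~<>s) is false at 0.
      At 1: <>(s & ~<>s) requires s & ~<>s at some successor in {1, 3}.
        At 1: s & ~<>s is false.
        At 3: s & ~<>s is false.
      So <>(s & ~<>s) is false at 1.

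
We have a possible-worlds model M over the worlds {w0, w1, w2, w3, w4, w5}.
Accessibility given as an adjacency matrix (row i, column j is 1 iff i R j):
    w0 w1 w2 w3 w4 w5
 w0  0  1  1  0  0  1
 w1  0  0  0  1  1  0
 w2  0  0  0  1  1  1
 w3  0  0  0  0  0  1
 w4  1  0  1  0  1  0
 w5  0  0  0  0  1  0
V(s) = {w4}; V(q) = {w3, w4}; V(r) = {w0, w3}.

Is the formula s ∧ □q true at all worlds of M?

No

Let φ = s ∧ □q. Evaluate φ at each world:
  w0 (successors {w1, w2, w5}): φ is false.
  w1 (successors {w3, w4}): φ is false.
  w2 (successors {w3, w4, w5}): φ is false.
  w3 (successors {w5}): φ is false.
  w4 (successors {w0, w2, w4}): φ is false.
  w5 (successors {w4}): φ is false.
Detail at w0 (counterexample):
  At w0: s is false, □q is false, so s ∧ □q is false.
    At w0: □q requires q at every successor {w1, w2, w5}.
      q fails at w1, so □q is false at w0.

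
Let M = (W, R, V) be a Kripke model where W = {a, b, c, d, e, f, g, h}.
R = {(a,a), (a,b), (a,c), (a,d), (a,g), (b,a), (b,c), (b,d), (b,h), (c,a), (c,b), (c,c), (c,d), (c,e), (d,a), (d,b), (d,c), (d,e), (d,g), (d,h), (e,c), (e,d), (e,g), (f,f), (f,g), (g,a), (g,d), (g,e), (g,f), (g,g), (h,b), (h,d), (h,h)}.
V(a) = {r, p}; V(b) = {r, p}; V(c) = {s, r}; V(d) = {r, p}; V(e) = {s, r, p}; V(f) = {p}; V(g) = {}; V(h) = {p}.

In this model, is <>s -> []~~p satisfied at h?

At h: <>s is false, []~~p is true, so <>s -> []~~p is true.
  At h: <>s requires s at some successor in {b, d, h}.
    At b: s is false.
    At d: s is false.
    At h: s is false.
  So <>s is false at h.
  At h: []~~p requires ~~p at every successor {b, d, h}.
    At b: ~~p is true.
    At d: ~~p is true.
    At h: ~~p is true.
  So []~~p is true at h.

Yes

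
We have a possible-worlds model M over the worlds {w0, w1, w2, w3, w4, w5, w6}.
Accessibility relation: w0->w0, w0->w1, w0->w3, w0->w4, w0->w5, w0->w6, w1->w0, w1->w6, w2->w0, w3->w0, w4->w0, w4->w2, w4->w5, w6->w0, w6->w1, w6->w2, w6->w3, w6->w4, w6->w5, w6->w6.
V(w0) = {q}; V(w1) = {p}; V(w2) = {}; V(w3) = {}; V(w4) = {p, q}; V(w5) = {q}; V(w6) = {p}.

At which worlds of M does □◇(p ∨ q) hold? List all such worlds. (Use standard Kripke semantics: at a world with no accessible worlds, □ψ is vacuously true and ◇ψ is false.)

w1, w2, w3, w5

Let φ = □◇(p ∨ q). Evaluate φ at each world:
  w0 (successors {w0, w1, w3, w4, w5, w6}): φ is false.
  w1 (successors {w0, w6}): φ is true.
  w2 (successors {w0}): φ is true.
  w3 (successors {w0}): φ is true.
  w4 (successors {w0, w2, w5}): φ is false.
  w5 (successors ∅): φ is true.
  w6 (successors {w0, w1, w2, w3, w4, w5, w6}): φ is false.
For instance, at w2:
  At w2: □◇(p ∨ q) requires ◇(p ∨ q) at every successor {w0}.
      At w0: ◇(p ∨ q) requires p ∨ q at some successor in {w0, w1, w3, w4, w5, w6}.
        p ∨ q holds at w0, so ◇(p ∨ q) is true at w0.
  So □◇(p ∨ q) is true at w2.
Satisfying worlds: {w1, w2, w3, w5}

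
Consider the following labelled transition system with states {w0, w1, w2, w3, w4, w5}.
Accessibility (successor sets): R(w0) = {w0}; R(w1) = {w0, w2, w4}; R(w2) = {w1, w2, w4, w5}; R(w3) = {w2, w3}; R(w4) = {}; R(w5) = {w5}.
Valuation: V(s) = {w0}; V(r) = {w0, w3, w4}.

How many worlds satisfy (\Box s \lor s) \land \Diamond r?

1

Let φ = (\Box s \lor s) \land \Diamond r. Evaluate φ at each world:
  w0 (successors {w0}): φ is true.
  w1 (successors {w0, w2, w4}): φ is false.
  w2 (successors {w1, w2, w4, w5}): φ is false.
  w3 (successors {w2, w3}): φ is false.
  w4 (successors ∅): φ is false.
  w5 (successors {w5}): φ is false.
For instance, at w3:
  At w3: \Box s \lor s is false, \Diamond r is true, so (\Box s \lor s) \land \Diamond r is false.
    At w3: \Box s is false, s is false, so \Box s \lor s is false.
      At w3: \Box s requires s at every successor {w2, w3}.
        s fails at w2, so \Box s is false at w3.
    At w3: \Diamond r requires r at some successor in {w2, w3}.
      r holds at w3, so \Diamond r is true at w3.
Satisfying worlds: {w0}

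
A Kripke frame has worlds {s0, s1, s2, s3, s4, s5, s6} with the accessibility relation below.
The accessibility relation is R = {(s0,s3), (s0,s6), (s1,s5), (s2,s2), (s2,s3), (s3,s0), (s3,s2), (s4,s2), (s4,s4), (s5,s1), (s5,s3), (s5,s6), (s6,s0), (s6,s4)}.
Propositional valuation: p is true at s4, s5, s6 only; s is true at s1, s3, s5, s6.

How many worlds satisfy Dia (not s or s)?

Recall that Dia ψ holds at a world iff ψ holds at some accessible world.
Let φ = Dia (not s or s). Evaluate φ at each world:
  s0 (successors {s3, s6}): φ is true.
  s1 (successors {s5}): φ is true.
  s2 (successors {s2, s3}): φ is true.
  s3 (successors {s0, s2}): φ is true.
  s4 (successors {s2, s4}): φ is true.
  s5 (successors {s1, s3, s6}): φ is true.
  s6 (successors {s0, s4}): φ is true.
For instance, at s0:
  At s0: Dia (not s or s) requires not s or s at some successor in {s3, s6}.
    not s or s holds at s3, so Dia (not s or s) is true at s0.
Satisfying worlds: {s0, s1, s2, s3, s4, s5, s6}

7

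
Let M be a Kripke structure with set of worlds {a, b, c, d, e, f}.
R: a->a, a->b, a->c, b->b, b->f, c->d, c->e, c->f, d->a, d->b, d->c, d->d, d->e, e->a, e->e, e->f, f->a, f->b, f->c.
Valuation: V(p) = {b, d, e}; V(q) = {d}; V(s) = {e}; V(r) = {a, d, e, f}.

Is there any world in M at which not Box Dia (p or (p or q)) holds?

Let φ = not Box Dia (p or (p or q)). Evaluate φ at each world:
  a (successors {a, b, c}): φ is false.
  b (successors {b, f}): φ is false.
  c (successors {d, e, f}): φ is false.
  d (successors {a, b, c, d, e}): φ is false.
  e (successors {a, e, f}): φ is false.
  f (successors {a, b, c}): φ is false.
For instance, at f:
  At f: Box Dia (p or (p or q)) is true, so not Box Dia (p or (p or q)) is false.
    At f: Box Dia (p or (p or q)) requires Dia (p or (p or q)) at every successor {a, b, c}.
      At a: Dia (p or (p or q)) is true.
      At b: Dia (p or (p or q)) is true.
      At c: Dia (p or (p or q)) is true.
    So Box Dia (p or (p or q)) is true at f.

No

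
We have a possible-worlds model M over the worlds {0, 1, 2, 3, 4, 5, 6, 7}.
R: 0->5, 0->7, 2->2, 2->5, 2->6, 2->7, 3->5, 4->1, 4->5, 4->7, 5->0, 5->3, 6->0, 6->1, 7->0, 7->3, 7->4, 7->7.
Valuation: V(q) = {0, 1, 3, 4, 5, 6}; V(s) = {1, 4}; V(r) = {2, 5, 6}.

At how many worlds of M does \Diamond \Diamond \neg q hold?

6

Let φ = \Diamond \Diamond \neg q. Evaluate φ at each world:
  0 (successors {5, 7}): φ is true.
  1 (successors ∅): φ is false.
  2 (successors {2, 5, 6, 7}): φ is true.
  3 (successors {5}): φ is false.
  4 (successors {1, 5, 7}): φ is true.
  5 (successors {0, 3}): φ is true.
  6 (successors {0, 1}): φ is true.
  7 (successors {0, 3, 4, 7}): φ is true.
For instance, at 7:
  At 7: \Diamond \Diamond \neg q requires \Diamond \neg q at some successor in {0, 3, 4, 7}.
    \Diamond \neg q holds at 0, so \Diamond \Diamond \neg q is true at 7.
      At 0: \Diamond \neg q requires \neg q at some successor in {5, 7}.
        \neg q holds at 7, so \Diamond \neg q is true at 0.
Satisfying worlds: {0, 2, 4, 5, 6, 7}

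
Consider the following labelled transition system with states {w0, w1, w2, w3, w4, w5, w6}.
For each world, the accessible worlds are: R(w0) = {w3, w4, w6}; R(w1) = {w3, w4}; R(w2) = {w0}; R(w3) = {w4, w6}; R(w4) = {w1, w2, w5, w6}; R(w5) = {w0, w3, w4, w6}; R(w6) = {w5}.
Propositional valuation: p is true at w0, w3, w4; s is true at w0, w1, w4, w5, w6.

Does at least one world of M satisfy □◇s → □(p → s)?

Yes

Let φ = □◇s → □(p → s). Evaluate φ at each world:
  w0 (successors {w3, w4, w6}): φ is false.
  w1 (successors {w3, w4}): φ is false.
  w2 (successors {w0}): φ is true.
  w3 (successors {w4, w6}): φ is true.
  w4 (successors {w1, w2, w5, w6}): φ is true.
  w5 (successors {w0, w3, w4, w6}): φ is false.
  w6 (successors {w5}): φ is true.
Detail at w2 (witness):
  At w2: □◇s is true, □(p → s) is true, so □◇s → □(p → s) is true.
    At w2: □◇s requires ◇s at every successor {w0}.
      At w0: ◇s is true.
    So □◇s is true at w2.
    At w2: □(p → s) requires p → s at every successor {w0}.
      At w0: p → s is true.
    So □(p → s) is true at w2.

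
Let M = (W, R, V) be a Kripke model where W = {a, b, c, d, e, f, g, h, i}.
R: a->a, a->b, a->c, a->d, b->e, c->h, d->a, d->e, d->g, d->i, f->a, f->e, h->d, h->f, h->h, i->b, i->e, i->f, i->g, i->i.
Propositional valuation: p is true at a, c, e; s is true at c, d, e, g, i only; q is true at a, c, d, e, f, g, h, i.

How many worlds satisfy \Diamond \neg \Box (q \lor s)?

Let φ = \Diamond \neg \Box (q \lor s). Evaluate φ at each world:
  a (successors {a, b, c, d}): φ is true.
  b (successors {e}): φ is false.
  c (successors {h}): φ is false.
  d (successors {a, e, g, i}): φ is true.
  e (successors ∅): φ is false.
  f (successors {a, e}): φ is true.
  g (successors ∅): φ is false.
  h (successors {d, f, h}): φ is false.
  i (successors {b, e, f, g, i}): φ is true.
For instance, at a:
  At a: \Diamond \neg \Box (q \lor s) requires \neg \Box (q \lor s) at some successor in {a, b, c, d}.
    \neg \Box (q \lor s) holds at a, so \Diamond \neg \Box (q \lor s) is true at a.
      At a: \Box (q \lor s) is false, so \neg \Box (q \lor s) is true.
Satisfying worlds: {a, d, f, i}

4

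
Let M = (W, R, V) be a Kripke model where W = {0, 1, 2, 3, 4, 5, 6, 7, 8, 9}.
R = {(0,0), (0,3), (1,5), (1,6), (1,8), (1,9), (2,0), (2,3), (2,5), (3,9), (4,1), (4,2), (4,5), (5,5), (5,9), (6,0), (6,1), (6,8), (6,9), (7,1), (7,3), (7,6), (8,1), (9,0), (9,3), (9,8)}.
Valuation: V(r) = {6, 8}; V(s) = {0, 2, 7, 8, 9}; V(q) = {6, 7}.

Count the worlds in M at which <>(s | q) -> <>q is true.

Recall that <>ψ holds at a world iff ψ holds at some accessible world.
Let φ = <>(s | q) -> <>q. Evaluate φ at each world:
  0 (successors {0, 3}): φ is false.
  1 (successors {5, 6, 8, 9}): φ is true.
  2 (successors {0, 3, 5}): φ is false.
  3 (successors {9}): φ is false.
  4 (successors {1, 2, 5}): φ is false.
  5 (successors {5, 9}): φ is false.
  6 (successors {0, 1, 8, 9}): φ is false.
  7 (successors {1, 3, 6}): φ is true.
  8 (successors {1}): φ is true.
  9 (successors {0, 3, 8}): φ is false.
For instance, at 1:
  At 1: <>(s | q) is true, <>q is true, so <>(s | q) -> <>q is true.
    At 1: <>(s | q) requires s | q at some successor in {5, 6, 8, 9}.
      s | q holds at 6, so <>(s | q) is true at 1.
    At 1: <>q requires q at some successor in {5, 6, 8, 9}.
      q holds at 6, so <>q is true at 1.
Satisfying worlds: {1, 7, 8}

3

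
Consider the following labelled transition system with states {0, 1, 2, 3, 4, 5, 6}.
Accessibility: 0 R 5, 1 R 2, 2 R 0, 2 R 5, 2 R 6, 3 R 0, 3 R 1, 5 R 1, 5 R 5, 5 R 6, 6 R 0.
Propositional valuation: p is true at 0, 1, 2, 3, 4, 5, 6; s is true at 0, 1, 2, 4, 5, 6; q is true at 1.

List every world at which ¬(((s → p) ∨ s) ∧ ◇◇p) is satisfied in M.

Let φ = ¬(((s → p) ∨ s) ∧ ◇◇p). Evaluate φ at each world:
  0 (successors {5}): φ is false.
  1 (successors {2}): φ is false.
  2 (successors {0, 5, 6}): φ is false.
  3 (successors {0, 1}): φ is false.
  4 (successors ∅): φ is true.
  5 (successors {1, 5, 6}): φ is false.
  6 (successors {0}): φ is false.
For instance, at 3:
  At 3: ((s → p) ∨ s) ∧ ◇◇p is true, so ¬(((s → p) ∨ s) ∧ ◇◇p) is false.
    At 3: (s → p) ∨ s is true, ◇◇p is true, so ((s → p) ∨ s) ∧ ◇◇p is true.
      At 3: ◇◇p requires ◇p at some successor in {0, 1}.
        ◇p holds at 0, so ◇◇p is true at 3.
Satisfying worlds: {4}

4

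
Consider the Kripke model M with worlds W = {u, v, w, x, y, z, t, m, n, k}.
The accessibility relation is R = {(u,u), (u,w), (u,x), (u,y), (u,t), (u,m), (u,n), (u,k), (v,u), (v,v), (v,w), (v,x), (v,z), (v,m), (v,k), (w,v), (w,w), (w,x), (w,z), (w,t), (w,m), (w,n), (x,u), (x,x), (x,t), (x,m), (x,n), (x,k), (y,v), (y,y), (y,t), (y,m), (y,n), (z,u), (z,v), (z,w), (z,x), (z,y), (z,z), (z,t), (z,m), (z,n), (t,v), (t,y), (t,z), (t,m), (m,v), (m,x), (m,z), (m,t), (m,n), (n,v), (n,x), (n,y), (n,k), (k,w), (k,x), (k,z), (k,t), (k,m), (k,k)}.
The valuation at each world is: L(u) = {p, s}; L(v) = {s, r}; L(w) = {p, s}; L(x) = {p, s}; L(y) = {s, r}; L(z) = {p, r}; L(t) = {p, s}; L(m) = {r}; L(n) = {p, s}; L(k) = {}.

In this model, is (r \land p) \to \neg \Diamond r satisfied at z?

No

At z: r \land p is true, \neg \Diamond r is false, so (r \land p) \to \neg \Diamond r is false.
  At z: \Diamond r is true, so \neg \Diamond r is false.
    At z: \Diamond r requires r at some successor in {u, v, w, x, y, z, t, m, n}.
      r holds at v, so \Diamond r is true at z.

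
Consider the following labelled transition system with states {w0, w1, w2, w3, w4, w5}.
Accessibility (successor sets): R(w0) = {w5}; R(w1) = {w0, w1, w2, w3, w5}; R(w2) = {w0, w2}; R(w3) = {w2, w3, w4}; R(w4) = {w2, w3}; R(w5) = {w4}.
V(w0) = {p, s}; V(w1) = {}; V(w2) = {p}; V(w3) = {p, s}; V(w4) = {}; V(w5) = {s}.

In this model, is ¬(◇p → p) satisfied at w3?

No

At w3: ◇p → p is true, so ¬(◇p → p) is false.
  At w3: ◇p is true, p is true, so ◇p → p is true.
    At w3: ◇p requires p at some successor in {w2, w3, w4}.
      p holds at w2, so ◇p is true at w3.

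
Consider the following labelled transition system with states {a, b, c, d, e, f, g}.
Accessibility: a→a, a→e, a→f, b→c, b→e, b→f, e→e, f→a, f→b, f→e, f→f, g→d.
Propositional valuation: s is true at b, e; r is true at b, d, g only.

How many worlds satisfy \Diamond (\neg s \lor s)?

Recall that \Diamond ψ holds at a world iff ψ holds at some accessible world.
Let φ = \Diamond (\neg s \lor s). Evaluate φ at each world:
  a (successors {a, e, f}): φ is true.
  b (successors {c, e, f}): φ is true.
  c (successors ∅): φ is false.
  d (successors ∅): φ is false.
  e (successors {e}): φ is true.
  f (successors {a, b, e, f}): φ is true.
  g (successors {d}): φ is true.
For instance, at f:
  At f: \Diamond (\neg s \lor s) requires \neg s \lor s at some successor in {a, b, e, f}.
    \neg s \lor s holds at a, so \Diamond (\neg s \lor s) is true at f.
Satisfying worlds: {a, b, e, f, g}

5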